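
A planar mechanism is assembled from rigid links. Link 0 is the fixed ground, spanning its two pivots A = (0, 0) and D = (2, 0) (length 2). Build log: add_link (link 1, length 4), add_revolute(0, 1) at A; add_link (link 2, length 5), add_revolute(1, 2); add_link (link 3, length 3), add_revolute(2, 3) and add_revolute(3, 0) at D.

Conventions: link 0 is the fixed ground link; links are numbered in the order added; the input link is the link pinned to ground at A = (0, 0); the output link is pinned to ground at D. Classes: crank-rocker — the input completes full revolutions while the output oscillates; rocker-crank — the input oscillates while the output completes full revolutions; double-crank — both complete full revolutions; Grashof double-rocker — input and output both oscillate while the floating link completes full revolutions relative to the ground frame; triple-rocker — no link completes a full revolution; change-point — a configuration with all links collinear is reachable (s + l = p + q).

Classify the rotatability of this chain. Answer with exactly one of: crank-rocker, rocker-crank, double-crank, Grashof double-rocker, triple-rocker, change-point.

lengths: ground=2, input=4, coupler=5, output=3
sorted: s=2 (shortest), l=5 (longest), p+q=7
s + l = 7 vs p + q = 7
s + l = p + q → change-point (collinear configuration reachable)

change-point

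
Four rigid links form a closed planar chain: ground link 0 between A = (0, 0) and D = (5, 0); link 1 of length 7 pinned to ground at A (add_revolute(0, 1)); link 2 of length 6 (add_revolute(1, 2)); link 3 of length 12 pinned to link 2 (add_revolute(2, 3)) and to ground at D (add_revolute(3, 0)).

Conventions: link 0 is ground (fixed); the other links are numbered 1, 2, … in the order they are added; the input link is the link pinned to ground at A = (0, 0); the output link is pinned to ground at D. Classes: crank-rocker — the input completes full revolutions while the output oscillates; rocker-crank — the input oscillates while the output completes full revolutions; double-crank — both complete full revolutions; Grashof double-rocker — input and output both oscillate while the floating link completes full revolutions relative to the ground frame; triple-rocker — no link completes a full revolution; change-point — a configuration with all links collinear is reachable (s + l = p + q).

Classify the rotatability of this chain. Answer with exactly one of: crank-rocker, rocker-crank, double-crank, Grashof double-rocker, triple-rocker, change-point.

lengths: ground=5, input=7, coupler=6, output=12
sorted: s=5 (shortest), l=12 (longest), p+q=13
s + l = 17 vs p + q = 13
s + l > p + q → non-Grashof → no link fully rotates → triple-rocker

triple-rocker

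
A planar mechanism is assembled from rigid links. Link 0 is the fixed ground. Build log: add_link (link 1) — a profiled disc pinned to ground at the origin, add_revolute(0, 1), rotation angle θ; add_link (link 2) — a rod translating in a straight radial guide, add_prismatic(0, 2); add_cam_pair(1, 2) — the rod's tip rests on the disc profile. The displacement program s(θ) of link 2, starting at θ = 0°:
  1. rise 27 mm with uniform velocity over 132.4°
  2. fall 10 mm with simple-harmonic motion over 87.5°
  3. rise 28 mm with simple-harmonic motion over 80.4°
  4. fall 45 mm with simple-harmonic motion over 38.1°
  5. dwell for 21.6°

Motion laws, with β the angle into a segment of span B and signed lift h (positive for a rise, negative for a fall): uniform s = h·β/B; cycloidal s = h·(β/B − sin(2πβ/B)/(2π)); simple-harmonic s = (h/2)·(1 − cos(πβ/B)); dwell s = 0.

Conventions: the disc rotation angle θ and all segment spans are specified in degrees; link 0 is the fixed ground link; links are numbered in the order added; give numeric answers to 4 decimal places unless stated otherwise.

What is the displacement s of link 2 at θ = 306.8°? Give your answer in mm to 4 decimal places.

seg 1 [0°–132.4°] uniform, h=27: full span → s += 27 → s = 27.0000
seg 2 [132.4°–219.9°] simple-harmonic, h=-10: full span → s += -10 → s = 17.0000
seg 3 [219.9°–300.3°] simple-harmonic, h=28: full span → s += 28 → s = 45.0000
seg 4 [300.3°–338.4°] simple-harmonic, h=-45: θ=306.8° here. β=6.5, B=38.1. -45/2·(1 − cos(π·0.1706)) = -3.1551 → s = 41.8449

41.8449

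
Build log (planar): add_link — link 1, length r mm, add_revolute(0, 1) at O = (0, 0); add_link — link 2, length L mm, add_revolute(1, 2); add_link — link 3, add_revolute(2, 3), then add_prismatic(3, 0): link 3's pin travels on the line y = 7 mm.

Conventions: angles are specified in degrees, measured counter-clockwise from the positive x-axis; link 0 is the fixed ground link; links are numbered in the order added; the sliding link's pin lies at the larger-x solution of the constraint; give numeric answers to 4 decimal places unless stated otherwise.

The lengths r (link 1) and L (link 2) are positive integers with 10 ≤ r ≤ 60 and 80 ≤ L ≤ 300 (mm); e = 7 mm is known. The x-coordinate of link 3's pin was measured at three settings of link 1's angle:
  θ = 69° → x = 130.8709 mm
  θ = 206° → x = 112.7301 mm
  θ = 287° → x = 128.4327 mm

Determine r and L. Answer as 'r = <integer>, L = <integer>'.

constraint per measurement: (x − r cos θ)² + (r sin θ − e)² = L²
subtracting the θ₁ and θ₂ equations cancels the r² and L² terms:
r = (x₁² − x₂²) / (2[(x₁cos θ₁ + e sin θ₁) − (x₂cos θ₂ + e sin θ₂)]) = 14.0001 → r = 14
L² = (x₁ − r cos θ₁)² + (r sin θ₁ − e)² = 15876.0125 → L = 126.0000 → L = 126
check at θ₃=287°: x = 128.4327 (printed 128.4327) ✓

r = 14, L = 126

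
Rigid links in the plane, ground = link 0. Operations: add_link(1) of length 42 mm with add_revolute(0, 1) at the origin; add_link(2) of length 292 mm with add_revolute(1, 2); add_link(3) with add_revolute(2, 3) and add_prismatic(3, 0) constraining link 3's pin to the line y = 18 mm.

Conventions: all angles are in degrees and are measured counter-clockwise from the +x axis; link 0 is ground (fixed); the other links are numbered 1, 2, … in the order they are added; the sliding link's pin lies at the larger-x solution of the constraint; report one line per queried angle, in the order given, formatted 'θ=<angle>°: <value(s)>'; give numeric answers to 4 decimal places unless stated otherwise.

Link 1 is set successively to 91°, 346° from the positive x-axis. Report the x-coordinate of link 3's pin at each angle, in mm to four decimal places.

geometry: r = 42 mm, L = 292 mm, e = 18 mm
θ=91°: crank pin P = (r cos θ, r sin θ) = (-0.733001, 41.993603)
θ=91°: h = r sin θ − e = 41.993603 − 18 = 23.993603
θ=91°: x = r cos θ + √(L² − h²) = -0.733001 + 291.012555 = 290.279554
θ=346°: crank pin P = (r cos θ, r sin θ) = (40.752421, -10.160720)
θ=346°: h = r sin θ − e = -10.160720 − 18 = -28.160720
θ=346°: x = r cos θ + √(L² − h²) = 40.752421 + 290.638906 = 331.391327

θ=91°: 290.2796
θ=346°: 331.3913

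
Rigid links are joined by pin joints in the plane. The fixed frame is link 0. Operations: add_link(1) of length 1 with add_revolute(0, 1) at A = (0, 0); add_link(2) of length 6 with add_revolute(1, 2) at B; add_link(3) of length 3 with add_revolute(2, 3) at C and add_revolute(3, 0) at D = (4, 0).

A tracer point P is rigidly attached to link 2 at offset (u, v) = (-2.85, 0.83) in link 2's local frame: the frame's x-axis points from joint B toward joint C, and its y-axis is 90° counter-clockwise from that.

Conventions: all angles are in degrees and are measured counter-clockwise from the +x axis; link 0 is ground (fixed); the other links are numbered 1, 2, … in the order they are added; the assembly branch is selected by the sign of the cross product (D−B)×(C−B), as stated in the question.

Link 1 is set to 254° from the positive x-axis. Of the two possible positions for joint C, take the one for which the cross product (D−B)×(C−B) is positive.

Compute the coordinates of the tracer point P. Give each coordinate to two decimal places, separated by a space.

A=(0,0), D=(4.00,0)
B = A + 1.00·(cos254°, sin254°) = (-0.2756, -0.9613)
|BD| = 4.3824
circle(B,6.00) ∩ circle(D,3.00): a=5.2717, h=2.8651
  candidates: C₊=(4.2392,2.9904) cross=12.556; C₋=(5.4962,-2.6003) cross=-12.556
  branch + wants cross > 0 → take C=(4.2392,2.9904) (cross=12.556)
ex = (C−B)/|BC| = (0.7525,0.6586); ey = (-0.6586,0.7525)
P = B + -2.85·ex + 0.83·ey = (-2.9669,-2.2138)

-2.97 -2.21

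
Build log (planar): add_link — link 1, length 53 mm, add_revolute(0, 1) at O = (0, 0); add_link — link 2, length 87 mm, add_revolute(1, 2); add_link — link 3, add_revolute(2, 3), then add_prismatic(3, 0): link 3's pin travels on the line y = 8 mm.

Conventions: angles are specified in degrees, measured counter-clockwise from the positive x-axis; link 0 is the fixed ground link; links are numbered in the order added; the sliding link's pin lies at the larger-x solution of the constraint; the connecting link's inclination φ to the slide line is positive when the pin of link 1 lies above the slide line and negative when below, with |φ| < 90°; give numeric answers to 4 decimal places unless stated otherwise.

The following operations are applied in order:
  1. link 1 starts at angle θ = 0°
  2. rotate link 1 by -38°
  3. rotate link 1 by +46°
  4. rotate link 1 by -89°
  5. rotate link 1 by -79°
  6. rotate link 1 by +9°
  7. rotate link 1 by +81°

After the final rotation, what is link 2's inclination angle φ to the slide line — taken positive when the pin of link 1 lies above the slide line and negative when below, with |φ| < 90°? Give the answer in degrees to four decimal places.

geometry: r = 53 mm, L = 87 mm, e = 8 mm; θ starts at 0°
rotate link 1 by -38°: θ ← 0° -38° = -38°
rotate link 1 by +46°: θ ← -38° +46° = 8°
rotate link 1 by -89°: θ ← 8° -89° = -81°
rotate link 1 by -79°: θ ← -81° -79° = -160°
rotate link 1 by +9°: θ ← -160° +9° = -151°
rotate link 1 by +81°: θ ← -151° +81° = -70°
h = r sin θ − e = -49.803709 − 8 = -57.803709
sin φ = h / L = -57.803709 / 87 = -0.66441045
φ = arcsin(-0.66441045) = -41.637112°

-41.6371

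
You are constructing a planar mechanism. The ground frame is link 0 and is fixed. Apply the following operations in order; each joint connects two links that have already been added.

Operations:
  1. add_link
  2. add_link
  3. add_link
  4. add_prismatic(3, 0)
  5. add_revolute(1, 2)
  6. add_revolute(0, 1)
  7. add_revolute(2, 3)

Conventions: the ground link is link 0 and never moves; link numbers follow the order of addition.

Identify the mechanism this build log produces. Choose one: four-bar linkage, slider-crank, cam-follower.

links: 4 (incl. ground); joints: 3 revolute, 1 prismatic, 0 higher (cam) pair, forming one closed loop
4 links, 3 revolutes + 1 prismatic in one loop → slider-crank

slider-crank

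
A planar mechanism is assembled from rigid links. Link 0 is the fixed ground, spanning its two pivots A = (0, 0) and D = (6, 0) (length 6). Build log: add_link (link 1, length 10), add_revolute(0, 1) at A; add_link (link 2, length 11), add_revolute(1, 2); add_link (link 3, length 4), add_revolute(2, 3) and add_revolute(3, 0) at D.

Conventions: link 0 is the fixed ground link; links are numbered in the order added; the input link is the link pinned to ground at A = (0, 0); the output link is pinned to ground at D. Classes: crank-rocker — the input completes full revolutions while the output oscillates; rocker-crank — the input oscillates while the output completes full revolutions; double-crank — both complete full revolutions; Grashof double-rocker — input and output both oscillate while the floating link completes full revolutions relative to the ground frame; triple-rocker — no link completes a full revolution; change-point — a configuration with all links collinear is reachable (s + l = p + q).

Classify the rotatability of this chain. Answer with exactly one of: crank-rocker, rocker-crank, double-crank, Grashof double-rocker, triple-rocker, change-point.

lengths: ground=6, input=10, coupler=11, output=4
sorted: s=4 (shortest), l=11 (longest), p+q=16
s + l = 15 vs p + q = 16
s + l < p + q (Grashof) with shortest = output link → rocker-crank

rocker-crank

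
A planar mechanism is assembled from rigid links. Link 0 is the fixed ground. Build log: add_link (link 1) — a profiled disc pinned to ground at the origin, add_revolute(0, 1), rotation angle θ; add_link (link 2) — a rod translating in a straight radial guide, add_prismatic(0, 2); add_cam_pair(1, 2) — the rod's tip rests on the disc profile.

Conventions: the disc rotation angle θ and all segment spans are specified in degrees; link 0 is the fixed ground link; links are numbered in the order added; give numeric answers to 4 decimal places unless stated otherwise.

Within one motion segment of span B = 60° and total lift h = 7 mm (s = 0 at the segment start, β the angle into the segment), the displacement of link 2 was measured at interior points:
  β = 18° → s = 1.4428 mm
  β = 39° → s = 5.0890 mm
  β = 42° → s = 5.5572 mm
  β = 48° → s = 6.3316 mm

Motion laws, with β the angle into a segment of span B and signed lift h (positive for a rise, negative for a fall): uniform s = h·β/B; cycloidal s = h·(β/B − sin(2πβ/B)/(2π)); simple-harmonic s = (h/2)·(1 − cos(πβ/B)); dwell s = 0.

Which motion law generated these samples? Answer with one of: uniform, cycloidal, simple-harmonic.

candidates at β/B = r: uniform s = h·r (linear in β); cycloidal s = h·(r − sin(2πr)/(2π)); simple-harmonic s = (h/2)(1 − cos(πr))
β=18°: printed 1.4428 | uniform 2.1000, cycloidal 1.0404, simple-harmonic 1.4428
β=39°: printed 5.0890 | uniform 4.5500, cycloidal 5.4513, simple-harmonic 5.0890
β=42°: printed 5.5572 | uniform 4.9000, cycloidal 5.9596, simple-harmonic 5.5572
β=48°: printed 6.3316 | uniform 5.6000, cycloidal 6.6596, simple-harmonic 6.3316
only one law matches every sample → simple-harmonic

simple-harmonic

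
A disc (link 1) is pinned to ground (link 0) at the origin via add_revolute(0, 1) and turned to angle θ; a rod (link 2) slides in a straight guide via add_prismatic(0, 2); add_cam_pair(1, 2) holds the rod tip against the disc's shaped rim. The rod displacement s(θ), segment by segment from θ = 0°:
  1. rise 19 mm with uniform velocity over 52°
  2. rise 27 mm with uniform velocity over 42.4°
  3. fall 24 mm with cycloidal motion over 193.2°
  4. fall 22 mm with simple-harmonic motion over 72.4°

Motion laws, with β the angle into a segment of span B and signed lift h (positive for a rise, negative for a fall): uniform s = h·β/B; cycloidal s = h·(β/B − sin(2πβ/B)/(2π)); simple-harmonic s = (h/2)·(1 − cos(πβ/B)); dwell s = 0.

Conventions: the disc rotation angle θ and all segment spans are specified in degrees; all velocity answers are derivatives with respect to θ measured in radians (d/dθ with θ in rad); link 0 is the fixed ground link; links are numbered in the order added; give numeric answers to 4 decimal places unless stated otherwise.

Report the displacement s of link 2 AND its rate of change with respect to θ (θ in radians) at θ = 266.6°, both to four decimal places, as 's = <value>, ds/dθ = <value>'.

segment 1 (0° to 52°, uniform, h = 19) is passed completely: s = 0.0000 + (19) = 19.0000
segment 2 (52° to 94.4°, uniform, h = 27) is passed completely: s = 19.0000 + (27) = 46.0000
θ = 266.6° falls in segment 3 (94.4° to 287.6°, cycloidal, h = -24): β = 266.6 − 94.4 = 172.2°, B = 193.2°; Δs = -24·(0.8913 − sin(2π·0.8913)/(2π)) = -23.8019; s = 46.0000 − 23.8019 = 22.1981
velocity in seg [94.4°–287.6°] (cycloidal), θ in radians: β = 172.2° = 3.0055 rad, B = 193.2° = 3.3720 rad; ds/dθ = (h/B)(1 − cos(2πβ/B)) = ((-24)/3.3720)(1 − cos(2π·0.8913)) = -1.596372 mm/rad

s = 22.1981, ds/dθ = -1.5964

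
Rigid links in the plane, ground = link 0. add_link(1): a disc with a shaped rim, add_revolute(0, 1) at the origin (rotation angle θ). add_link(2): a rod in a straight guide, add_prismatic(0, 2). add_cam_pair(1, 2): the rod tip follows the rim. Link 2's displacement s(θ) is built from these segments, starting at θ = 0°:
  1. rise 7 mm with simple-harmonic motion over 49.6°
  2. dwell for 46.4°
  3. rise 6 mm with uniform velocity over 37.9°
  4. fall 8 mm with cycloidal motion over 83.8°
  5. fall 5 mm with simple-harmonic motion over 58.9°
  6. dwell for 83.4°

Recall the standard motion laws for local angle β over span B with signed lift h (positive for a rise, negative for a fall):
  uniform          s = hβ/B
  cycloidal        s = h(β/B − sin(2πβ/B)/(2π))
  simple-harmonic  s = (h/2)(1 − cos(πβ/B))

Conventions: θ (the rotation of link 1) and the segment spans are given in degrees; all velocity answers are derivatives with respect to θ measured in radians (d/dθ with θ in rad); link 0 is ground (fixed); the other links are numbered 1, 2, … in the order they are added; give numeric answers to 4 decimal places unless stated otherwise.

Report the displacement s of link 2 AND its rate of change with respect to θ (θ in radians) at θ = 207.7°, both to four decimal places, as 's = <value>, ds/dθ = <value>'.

segment 1 (0° to 49.6°, simple-harmonic, h = 7) is passed completely: s = 0.0000 + (7) = 7.0000
segment 2 (49.6° to 96°, dwell): s unchanged at 7.0000
segment 3 (96° to 133.9°, uniform, h = 6) is passed completely: s = 7.0000 + (6) = 13.0000
θ = 207.7° falls in segment 4 (133.9° to 217.7°, cycloidal, h = -8): β = 207.7 − 133.9 = 73.8°, B = 83.8°; Δs = -8·(0.8807 − sin(2π·0.8807)/(2π)) = -7.9130; s = 13.0000 − 7.9130 = 5.0870
velocity in seg [133.9°–217.7°] (cycloidal), θ in radians: β = 73.8° = 1.2881 rad, B = 83.8° = 1.4626 rad; ds/dθ = (h/B)(1 − cos(2πβ/B)) = ((-8)/1.4626)(1 − cos(2π·0.8807)) = -1.466791 mm/rad

s = 5.0870, ds/dθ = -1.4668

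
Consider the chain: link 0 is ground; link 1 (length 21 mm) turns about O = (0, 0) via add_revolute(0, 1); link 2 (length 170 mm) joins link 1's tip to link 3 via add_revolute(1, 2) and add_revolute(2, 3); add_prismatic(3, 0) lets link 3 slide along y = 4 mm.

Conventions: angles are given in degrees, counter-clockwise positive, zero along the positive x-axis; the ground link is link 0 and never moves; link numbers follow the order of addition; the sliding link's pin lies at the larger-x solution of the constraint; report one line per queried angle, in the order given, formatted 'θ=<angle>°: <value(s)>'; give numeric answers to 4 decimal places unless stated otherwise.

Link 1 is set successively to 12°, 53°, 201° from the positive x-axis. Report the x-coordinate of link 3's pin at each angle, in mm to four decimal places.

geometry: r = 21 mm, L = 170 mm, e = 4 mm
θ=12°: crank pin P = (r cos θ, r sin θ) = (20.541100, 4.366146)
θ=12°: h = r sin θ − e = 4.366146 − 4 = 0.366146
θ=12°: x = r cos θ + √(L² − h²) = 20.541100 + 169.999606 = 190.540705
θ=53°: crank pin P = (r cos θ, r sin θ) = (12.638115, 16.771346)
θ=53°: h = r sin θ − e = 16.771346 − 4 = 12.771346
θ=53°: x = r cos θ + √(L² − h²) = 12.638115 + 169.519594 = 182.157709
θ=201°: crank pin P = (r cos θ, r sin θ) = (-19.605189, -7.525727)
θ=201°: h = r sin θ − e = -7.525727 − 4 = -11.525727
θ=201°: x = r cos θ + √(L² − h²) = -19.605189 + 169.608837 = 150.003648

θ=12°: 190.5407
θ=53°: 182.1577
θ=201°: 150.0036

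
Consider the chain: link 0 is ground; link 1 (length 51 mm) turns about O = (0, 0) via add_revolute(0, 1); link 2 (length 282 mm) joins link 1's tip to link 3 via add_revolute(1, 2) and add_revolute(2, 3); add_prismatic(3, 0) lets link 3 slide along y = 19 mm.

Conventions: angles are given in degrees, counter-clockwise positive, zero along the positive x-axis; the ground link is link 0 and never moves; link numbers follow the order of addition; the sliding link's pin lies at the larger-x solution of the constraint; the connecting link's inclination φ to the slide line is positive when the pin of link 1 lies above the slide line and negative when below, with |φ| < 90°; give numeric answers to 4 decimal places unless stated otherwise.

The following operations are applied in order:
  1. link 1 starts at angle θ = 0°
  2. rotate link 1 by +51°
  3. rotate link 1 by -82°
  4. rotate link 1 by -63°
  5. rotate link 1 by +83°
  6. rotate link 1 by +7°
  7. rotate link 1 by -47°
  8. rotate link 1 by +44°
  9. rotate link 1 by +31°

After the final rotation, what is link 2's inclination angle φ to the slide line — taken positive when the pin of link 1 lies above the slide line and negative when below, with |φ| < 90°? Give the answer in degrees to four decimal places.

geometry: r = 51 mm, L = 282 mm, e = 19 mm; θ starts at 0°
rotate link 1 by +51°: θ ← 0° +51° = 51°
rotate link 1 by -82°: θ ← 51° -82° = -31°
rotate link 1 by -63°: θ ← -31° -63° = -94°
rotate link 1 by +83°: θ ← -94° +83° = -11°
rotate link 1 by +7°: θ ← -11° +7° = -4°
rotate link 1 by -47°: θ ← -4° -47° = -51°
rotate link 1 by +44°: θ ← -51° +44° = -7°
rotate link 1 by +31°: θ ← -7° +31° = 24°
h = r sin θ − e = 20.743569 − 19 = 1.743569
sin φ = h / L = 1.743569 / 282 = 0.00618287
φ = arcsin(0.00618287) = 0.354255°

0.3543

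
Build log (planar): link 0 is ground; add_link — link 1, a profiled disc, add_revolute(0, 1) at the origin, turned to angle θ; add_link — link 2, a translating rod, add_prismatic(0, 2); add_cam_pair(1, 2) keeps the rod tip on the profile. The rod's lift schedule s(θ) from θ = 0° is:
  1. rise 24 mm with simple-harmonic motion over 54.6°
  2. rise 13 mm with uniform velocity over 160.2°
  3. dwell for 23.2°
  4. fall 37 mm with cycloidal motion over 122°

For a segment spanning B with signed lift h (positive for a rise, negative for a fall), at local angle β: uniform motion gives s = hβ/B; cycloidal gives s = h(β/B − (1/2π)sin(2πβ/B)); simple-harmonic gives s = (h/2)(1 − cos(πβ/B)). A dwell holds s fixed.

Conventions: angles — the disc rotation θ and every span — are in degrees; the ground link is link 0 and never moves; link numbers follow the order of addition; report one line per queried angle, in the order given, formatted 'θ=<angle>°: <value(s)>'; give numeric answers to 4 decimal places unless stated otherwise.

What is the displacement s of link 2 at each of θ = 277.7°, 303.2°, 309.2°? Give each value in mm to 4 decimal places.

seg 1 [0°–54.6°] simple-harmonic, h=24: full span → s += 24 → s = 24.0000
seg 2 [54.6°–214.8°] uniform, h=13: full span → s += 13 → s = 37.0000
seg 3 [214.8°–238°] dwell: s stays 37.0000
seg 4 [238°–360°] cycloidal, h=-37: θ=277.7° here. β=39.7, B=122. -37·(0.3254 − sin(2π·0.3254)/(2π)) = -6.8002 → s = 30.1998
seg 4 [238°–360°] cycloidal, h=-37: θ=303.2° here. β=65.2, B=122. -37·(0.5344 − sin(2π·0.5344)/(2π)) = -21.0376 → s = 15.9624
seg 4 [238°–360°] cycloidal, h=-37: θ=309.2° here. β=71.2, B=122. -37·(0.5836 − sin(2π·0.5836)/(2π)) = -24.5466 → s = 12.4534

θ=277.7°: 30.1998
θ=303.2°: 15.9624
θ=309.2°: 12.4534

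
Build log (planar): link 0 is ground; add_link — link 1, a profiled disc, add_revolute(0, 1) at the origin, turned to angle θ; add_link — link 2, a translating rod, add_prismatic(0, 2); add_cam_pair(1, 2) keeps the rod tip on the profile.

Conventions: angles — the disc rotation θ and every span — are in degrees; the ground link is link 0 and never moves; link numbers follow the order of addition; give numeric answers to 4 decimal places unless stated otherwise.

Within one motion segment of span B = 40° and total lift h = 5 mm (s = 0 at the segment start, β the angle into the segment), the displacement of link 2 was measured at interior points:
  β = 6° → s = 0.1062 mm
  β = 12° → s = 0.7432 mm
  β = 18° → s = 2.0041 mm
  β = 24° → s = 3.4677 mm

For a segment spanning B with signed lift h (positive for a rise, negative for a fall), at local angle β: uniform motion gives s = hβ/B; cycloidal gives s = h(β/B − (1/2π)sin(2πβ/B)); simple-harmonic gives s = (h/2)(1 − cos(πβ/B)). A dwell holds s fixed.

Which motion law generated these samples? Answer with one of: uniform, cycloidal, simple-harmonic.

candidates at β/B = r: uniform s = h·r (linear in β); cycloidal s = h·(r − sin(2πr)/(2π)); simple-harmonic s = (h/2)(1 − cos(πr))
β=6°: printed 0.1062 | uniform 0.7500, cycloidal 0.1062, simple-harmonic 0.2725
β=12°: printed 0.7432 | uniform 1.5000, cycloidal 0.7432, simple-harmonic 1.0305
β=18°: printed 2.0041 | uniform 2.2500, cycloidal 2.0041, simple-harmonic 2.1089
β=24°: printed 3.4677 | uniform 3.0000, cycloidal 3.4677, simple-harmonic 3.2725
only one law matches every sample → cycloidal

cycloidal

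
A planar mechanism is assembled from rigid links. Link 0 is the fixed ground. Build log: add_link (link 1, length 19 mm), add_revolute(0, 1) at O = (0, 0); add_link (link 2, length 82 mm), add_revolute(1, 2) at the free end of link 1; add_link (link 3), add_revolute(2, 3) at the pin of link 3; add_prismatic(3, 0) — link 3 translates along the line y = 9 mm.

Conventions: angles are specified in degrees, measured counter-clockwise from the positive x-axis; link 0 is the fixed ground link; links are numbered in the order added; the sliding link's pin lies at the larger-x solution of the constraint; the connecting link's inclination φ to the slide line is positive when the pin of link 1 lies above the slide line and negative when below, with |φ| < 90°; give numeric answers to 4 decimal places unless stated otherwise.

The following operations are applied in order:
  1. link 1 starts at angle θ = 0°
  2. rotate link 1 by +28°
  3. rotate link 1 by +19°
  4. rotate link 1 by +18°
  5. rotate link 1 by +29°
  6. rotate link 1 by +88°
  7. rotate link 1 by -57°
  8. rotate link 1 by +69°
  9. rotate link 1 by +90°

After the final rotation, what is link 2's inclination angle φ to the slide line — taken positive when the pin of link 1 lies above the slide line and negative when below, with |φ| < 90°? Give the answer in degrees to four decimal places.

geometry: r = 19 mm, L = 82 mm, e = 9 mm; θ starts at 0°
rotate link 1 by +28°: θ ← 0° +28° = 28°
rotate link 1 by +19°: θ ← 28° +19° = 47°
rotate link 1 by +18°: θ ← 47° +18° = 65°
rotate link 1 by +29°: θ ← 65° +29° = 94°
rotate link 1 by +88°: θ ← 94° +88° = 182°
rotate link 1 by -57°: θ ← 182° -57° = 125°
rotate link 1 by +69°: θ ← 125° +69° = 194°
rotate link 1 by +90°: θ ← 194° +90° = 284°
h = r sin θ − e = -18.435619 − 9 = -27.435619
sin φ = h / L = -27.435619 / 82 = -0.33458072
φ = arcsin(-0.33458072) = -19.547044°

-19.5470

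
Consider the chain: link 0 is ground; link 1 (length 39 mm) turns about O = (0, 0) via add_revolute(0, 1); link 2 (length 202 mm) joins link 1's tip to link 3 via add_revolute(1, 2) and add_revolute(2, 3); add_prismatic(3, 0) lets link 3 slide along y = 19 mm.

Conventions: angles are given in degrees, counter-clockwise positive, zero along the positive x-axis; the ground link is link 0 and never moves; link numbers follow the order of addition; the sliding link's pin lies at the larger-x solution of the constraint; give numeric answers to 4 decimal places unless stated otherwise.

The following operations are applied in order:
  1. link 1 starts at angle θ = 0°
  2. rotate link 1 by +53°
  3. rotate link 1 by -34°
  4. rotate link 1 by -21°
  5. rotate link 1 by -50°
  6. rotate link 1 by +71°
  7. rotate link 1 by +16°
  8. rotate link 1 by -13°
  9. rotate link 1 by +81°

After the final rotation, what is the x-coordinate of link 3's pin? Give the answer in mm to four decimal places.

geometry: r = 39 mm, L = 202 mm, e = 19 mm; θ starts at 0°
rotate link 1 by +53°: θ ← 0° +53° = 53°
rotate link 1 by -34°: θ ← 53° -34° = 19°
rotate link 1 by -21°: θ ← 19° -21° = -2°
rotate link 1 by -50°: θ ← -2° -50° = -52°
rotate link 1 by +71°: θ ← -52° +71° = 19°
rotate link 1 by +16°: θ ← 19° +16° = 35°
rotate link 1 by -13°: θ ← 35° -13° = 22°
rotate link 1 by +81°: θ ← 22° +81° = 103°
crank pin P = (r cos θ, r sin θ) = (-8.773091, 38.000433)
h = r sin θ − e = 38.000433 − 19 = 19.000433
x = r cos θ + √(L² − h²) = -8.773091 + 201.104410 = 192.331318

192.3313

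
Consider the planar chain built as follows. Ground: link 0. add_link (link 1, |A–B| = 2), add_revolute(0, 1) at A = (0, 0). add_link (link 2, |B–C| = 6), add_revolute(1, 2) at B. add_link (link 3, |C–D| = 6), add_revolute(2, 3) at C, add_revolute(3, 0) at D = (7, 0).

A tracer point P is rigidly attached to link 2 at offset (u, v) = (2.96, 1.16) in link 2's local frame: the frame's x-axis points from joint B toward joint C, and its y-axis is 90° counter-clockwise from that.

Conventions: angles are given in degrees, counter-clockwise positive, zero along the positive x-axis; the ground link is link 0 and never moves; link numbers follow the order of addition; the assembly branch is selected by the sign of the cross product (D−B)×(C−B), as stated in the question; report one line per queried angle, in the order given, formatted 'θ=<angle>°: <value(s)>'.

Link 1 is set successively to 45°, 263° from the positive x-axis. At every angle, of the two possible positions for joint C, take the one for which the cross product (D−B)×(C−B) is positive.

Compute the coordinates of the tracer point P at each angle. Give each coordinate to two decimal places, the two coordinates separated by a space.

A=(0,0), D=(7.00,0)
θ=45°: B = A + 2.00·(cos45°, sin45°) = (1.4142, 1.4142)
θ=45°: |BD| = 5.7620
θ=45°: circle(B,6.00) ∩ circle(D,6.00): a=2.8810, h=5.2631
θ=45°:   candidates: C₊=(5.4989,5.8092) cross=30.326; C₋=(2.9154,-4.3950) cross=-30.326
θ=45°:   branch + wants cross > 0 → take C=(5.4989,5.8092) (cross=30.326)
θ=45°: ex = (C−B)/|BC| = (0.6808,0.7325); ey = (-0.7325,0.6808)
θ=45°: P = B + 2.96·ex + 1.16·ey = (2.5796,4.3721)
θ=263°: B = A + 2.00·(cos263°, sin263°) = (-0.2437, -1.9851)
θ=263°: |BD| = 7.5108
θ=263°: circle(B,6.00) ∩ circle(D,6.00): a=3.7554, h=4.6794
θ=263°:   candidates: C₊=(2.1414,3.5205) cross=35.146; C₋=(4.6149,-5.5056) cross=-35.146
θ=263°:   branch + wants cross > 0 → take C=(2.1414,3.5205) (cross=35.146)
θ=263°: ex = (C−B)/|BC| = (0.3975,0.9176); ey = (-0.9176,0.3975)
θ=263°: P = B + 2.96·ex + 1.16·ey = (-0.1315,1.1921)

θ=45°: 2.58 4.37
θ=263°: -0.13 1.19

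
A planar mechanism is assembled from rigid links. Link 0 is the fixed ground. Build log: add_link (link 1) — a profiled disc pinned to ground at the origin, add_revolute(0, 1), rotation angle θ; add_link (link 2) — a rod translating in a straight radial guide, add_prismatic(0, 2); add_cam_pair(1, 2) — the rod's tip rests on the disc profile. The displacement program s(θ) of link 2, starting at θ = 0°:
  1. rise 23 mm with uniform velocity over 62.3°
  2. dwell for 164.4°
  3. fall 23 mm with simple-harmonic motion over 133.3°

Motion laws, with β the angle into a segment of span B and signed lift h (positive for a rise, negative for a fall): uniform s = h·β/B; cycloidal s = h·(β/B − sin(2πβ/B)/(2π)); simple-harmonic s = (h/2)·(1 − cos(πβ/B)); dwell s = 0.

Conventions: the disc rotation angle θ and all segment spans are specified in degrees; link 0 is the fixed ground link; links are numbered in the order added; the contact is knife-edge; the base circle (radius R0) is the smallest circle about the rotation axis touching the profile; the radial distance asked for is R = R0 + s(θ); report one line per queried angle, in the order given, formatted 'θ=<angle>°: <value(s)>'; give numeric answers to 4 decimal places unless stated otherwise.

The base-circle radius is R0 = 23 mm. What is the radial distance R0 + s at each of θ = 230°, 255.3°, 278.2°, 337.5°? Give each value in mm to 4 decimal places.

seg 1 [0°–62.3°] uniform, h=23: full span → s += 23 → s = 23.0000
seg 2 [62.3°–226.7°] dwell: s stays 23.0000
seg 3 [226.7°–360°] simple-harmonic, h=-23: θ=230° here. β=3.3, B=133.3. -23/2·(1 − cos(π·0.0248)) = -0.0348 → s = 22.9652
seg 3 [226.7°–360°] simple-harmonic, h=-23: θ=255.3° here. β=28.6, B=133.3. -23/2·(1 − cos(π·0.2146)) = -2.5150 → s = 20.4850
seg 3 [226.7°–360°] simple-harmonic, h=-23: θ=278.2° here. β=51.5, B=133.3. -23/2·(1 − cos(π·0.3863)) = -7.4806 → s = 15.5194
seg 3 [226.7°–360°] simple-harmonic, h=-23: θ=337.5° here. β=110.8, B=133.3. -23/2·(1 − cos(π·0.8312)) = -21.4207 → s = 1.5793
θ=230°: R = R0 + s = 23 + 22.9652 = 45.9652
θ=255.3°: R = R0 + s = 23 + 20.4850 = 43.4850
θ=278.2°: R = R0 + s = 23 + 15.5194 = 38.5194
θ=337.5°: R = R0 + s = 23 + 1.5793 = 24.5793

θ=230°: 45.9652
θ=255.3°: 43.4850
θ=278.2°: 38.5194
θ=337.5°: 24.5793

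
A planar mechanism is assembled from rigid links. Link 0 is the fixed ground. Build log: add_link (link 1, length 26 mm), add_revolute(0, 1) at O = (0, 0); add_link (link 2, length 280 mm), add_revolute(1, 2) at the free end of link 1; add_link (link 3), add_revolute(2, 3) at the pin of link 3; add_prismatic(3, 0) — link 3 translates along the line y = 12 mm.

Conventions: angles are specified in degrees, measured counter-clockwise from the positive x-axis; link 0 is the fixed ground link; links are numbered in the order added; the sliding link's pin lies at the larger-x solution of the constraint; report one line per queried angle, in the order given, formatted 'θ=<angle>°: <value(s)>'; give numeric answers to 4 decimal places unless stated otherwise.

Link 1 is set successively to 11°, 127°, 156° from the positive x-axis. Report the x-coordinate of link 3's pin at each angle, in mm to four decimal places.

geometry: r = 26 mm, L = 280 mm, e = 12 mm
θ=11°: crank pin P = (r cos θ, r sin θ) = (25.522307, 4.961034)
θ=11°: h = r sin θ − e = 4.961034 − 12 = -7.038966
θ=11°: x = r cos θ + √(L² − h²) = 25.522307 + 279.911509 = 305.433816
θ=127°: crank pin P = (r cos θ, r sin θ) = (-15.647191, 20.764523)
θ=127°: h = r sin θ − e = 20.764523 − 12 = 8.764523
θ=127°: x = r cos θ + √(L² − h²) = -15.647191 + 279.862793 = 264.215603
θ=156°: crank pin P = (r cos θ, r sin θ) = (-23.752182, 10.575153)
θ=156°: h = r sin θ − e = 10.575153 − 12 = -1.424847
θ=156°: x = r cos θ + √(L² − h²) = -23.752182 + 279.996375 = 256.244193

θ=11°: 305.4338
θ=127°: 264.2156
θ=156°: 256.2442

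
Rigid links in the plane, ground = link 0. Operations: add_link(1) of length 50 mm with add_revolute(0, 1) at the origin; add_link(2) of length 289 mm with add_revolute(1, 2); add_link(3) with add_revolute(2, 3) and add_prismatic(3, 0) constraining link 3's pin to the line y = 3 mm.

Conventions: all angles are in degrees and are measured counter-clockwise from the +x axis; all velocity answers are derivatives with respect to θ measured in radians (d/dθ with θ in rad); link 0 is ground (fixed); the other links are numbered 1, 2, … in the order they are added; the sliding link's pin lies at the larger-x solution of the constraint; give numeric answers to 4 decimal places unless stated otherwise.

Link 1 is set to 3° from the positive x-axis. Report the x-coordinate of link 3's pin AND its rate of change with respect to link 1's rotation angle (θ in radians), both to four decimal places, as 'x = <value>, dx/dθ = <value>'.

geometry: r = 50 mm, L = 289 mm, e = 3 mm
crank pin P = (r cos θ, r sin θ) = (49.931477, 2.616798)
h = r sin θ − e = 2.616798 − 3 = -0.383202
x = r cos θ + √(L² − h²) = 49.931477 + 288.999746 = 338.931223
dx/dθ = −r sin θ − h·r cos θ/√(L² − h²) (θ in radians; h = -0.383202) = -2.550591

x = 338.9312, dx/dθ = -2.5506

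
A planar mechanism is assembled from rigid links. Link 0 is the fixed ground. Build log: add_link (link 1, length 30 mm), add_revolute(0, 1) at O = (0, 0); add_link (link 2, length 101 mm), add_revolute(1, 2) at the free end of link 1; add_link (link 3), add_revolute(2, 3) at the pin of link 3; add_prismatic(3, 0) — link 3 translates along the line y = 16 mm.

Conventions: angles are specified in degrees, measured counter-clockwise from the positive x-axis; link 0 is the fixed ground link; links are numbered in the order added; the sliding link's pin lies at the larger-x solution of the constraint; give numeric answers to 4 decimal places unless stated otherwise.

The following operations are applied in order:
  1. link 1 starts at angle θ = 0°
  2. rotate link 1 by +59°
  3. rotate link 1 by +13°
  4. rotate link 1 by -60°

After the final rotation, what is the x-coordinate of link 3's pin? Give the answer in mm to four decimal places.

geometry: r = 30 mm, L = 101 mm, e = 16 mm; θ starts at 0°
rotate link 1 by +59°: θ ← 0° +59° = 59°
rotate link 1 by +13°: θ ← 59° +13° = 72°
rotate link 1 by -60°: θ ← 72° -60° = 12°
crank pin P = (r cos θ, r sin θ) = (29.344428, 6.237351)
h = r sin θ − e = 6.237351 − 16 = -9.762649
x = r cos θ + √(L² − h²) = 29.344428 + 100.527064 = 129.871492

129.8715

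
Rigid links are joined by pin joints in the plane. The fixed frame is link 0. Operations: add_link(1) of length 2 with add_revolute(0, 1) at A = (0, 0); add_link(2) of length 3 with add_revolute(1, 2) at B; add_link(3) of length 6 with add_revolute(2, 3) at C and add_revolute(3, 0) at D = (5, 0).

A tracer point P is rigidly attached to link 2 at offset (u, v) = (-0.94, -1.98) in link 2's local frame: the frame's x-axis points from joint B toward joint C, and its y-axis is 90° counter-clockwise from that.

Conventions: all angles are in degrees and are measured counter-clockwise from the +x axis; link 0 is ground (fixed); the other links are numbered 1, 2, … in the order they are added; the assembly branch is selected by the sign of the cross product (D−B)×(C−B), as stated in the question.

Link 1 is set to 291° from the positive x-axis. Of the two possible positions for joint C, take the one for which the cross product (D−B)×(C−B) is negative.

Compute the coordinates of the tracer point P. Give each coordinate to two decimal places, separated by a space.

A=(0,0), D=(5.00,0)
B = A + 2.00·(cos291°, sin291°) = (0.7167, -1.8672)
|BD| = 4.6725
circle(B,3.00) ∩ circle(D,6.00): a=-0.5529, h=2.9486
  candidates: C₊=(-0.9684,0.6148) cross=13.777; C₋=(1.3881,-4.7911) cross=-13.777
  branch - wants cross < 0 → take C=(1.3881,-4.7911) (cross=-13.777)
ex = (C−B)/|BC| = (0.2238,-0.9746); ey = (0.9746,0.2238)
P = B + -0.94·ex + -1.98·ey = (-1.4234,-1.3941)

-1.42 -1.39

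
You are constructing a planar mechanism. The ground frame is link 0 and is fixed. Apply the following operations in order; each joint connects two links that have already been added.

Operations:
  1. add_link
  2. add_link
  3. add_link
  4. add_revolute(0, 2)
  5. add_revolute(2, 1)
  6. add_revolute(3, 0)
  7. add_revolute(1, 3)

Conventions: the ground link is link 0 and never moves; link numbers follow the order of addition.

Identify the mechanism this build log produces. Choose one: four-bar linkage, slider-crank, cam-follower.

links: 4 (incl. ground); joints: 4 revolute, 0 prismatic, 0 higher (cam) pair, forming one closed loop
4 links in a single 4R loop → four-bar linkage

four-bar linkage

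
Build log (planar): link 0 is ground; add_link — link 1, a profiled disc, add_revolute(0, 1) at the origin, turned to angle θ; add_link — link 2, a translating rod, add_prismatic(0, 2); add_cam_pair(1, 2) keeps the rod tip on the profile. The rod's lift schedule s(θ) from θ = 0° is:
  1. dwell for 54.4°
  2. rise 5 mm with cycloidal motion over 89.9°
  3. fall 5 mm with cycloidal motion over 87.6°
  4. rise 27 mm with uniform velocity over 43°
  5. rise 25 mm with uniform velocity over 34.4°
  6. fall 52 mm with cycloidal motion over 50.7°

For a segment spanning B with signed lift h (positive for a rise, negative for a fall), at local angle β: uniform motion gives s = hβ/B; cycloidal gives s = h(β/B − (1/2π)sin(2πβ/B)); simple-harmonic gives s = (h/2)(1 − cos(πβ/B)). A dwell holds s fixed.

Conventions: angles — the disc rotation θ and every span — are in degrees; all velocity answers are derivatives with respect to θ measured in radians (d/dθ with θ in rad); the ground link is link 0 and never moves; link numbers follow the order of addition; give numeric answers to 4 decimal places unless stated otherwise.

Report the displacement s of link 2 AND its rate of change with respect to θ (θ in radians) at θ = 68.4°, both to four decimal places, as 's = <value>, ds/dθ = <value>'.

seg 1 [0°–54.4°] dwell: s stays 0.0000
seg 2 [54.4°–144.3°] cycloidal, h=5: θ=68.4° here. β=14, B=89.9. 5·(0.1557 − sin(2π·0.1557)/(2π)) = 0.1184 → s = 0.1184
velocity in seg [54.4°–144.3°] (cycloidal), θ in radians: β = 14° = 0.2443 rad, B = 89.9° = 1.5691 rad; ds/dθ = (h/B)(1 − cos(2πβ/B)) = (5/1.5691)(1 − cos(2π·0.1557)) = 1.407567 mm/rad

s = 0.1184, ds/dθ = 1.4076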